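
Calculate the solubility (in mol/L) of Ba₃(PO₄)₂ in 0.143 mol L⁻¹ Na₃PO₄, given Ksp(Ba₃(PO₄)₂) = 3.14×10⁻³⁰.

Ba₃(PO₄)₂(s) ⇌ 3 Ba²⁺(aq) + 2 PO₄³⁻(aq)
PO₄³⁻ is already present at 0.143 mol L⁻¹. If s mol/L of Ba₃(PO₄)₂ dissolves, [Ba²⁺] = 3s while [PO₄³⁻] ≈ 0.143 mol L⁻¹.
Ksp = [Ba²⁺]^3[PO₄³⁻]^2 = (3s)^3(0.143)^2
(3s)^3 = 3.14×10⁻³⁰ / (0.143)^2 = 1.54×10⁻²⁸
s = 1.78×10⁻¹⁰ mol L⁻¹

1.78×10⁻¹⁰ M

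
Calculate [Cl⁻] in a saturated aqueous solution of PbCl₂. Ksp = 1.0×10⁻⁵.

PbCl₂(s) ⇌ Pb²⁺(aq) + 2 Cl⁻(aq)
If s mol/L of PbCl₂ dissolves, [Pb²⁺] = s and [Cl⁻] = 2s.
Ksp = [Pb²⁺][Cl⁻]^2 = s · (2s)^2 = 4s^3 = 1.0×10⁻⁵
s = 1.4×10⁻² mol/L
[Cl⁻] = 2s = 2.7×10⁻² mol/L

2.7×10⁻² M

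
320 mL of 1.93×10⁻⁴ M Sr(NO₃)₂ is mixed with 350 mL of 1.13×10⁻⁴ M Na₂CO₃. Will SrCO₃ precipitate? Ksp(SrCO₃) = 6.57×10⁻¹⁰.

Yes

The combined volume is 670 mL.
[Sr²⁺] = (1.93×10⁻⁴)(320)/670 = 9.22×10⁻⁵ M
[CO₃²⁻] = (1.13×10⁻⁴)(350)/670 = 5.90×10⁻⁵ M
Q = [Sr²⁺][CO₃²⁻] = 5.44×10⁻⁹
Q = 5.44×10⁻⁹ > Ksp = 6.57×10⁻¹⁰, so the solution is supersaturated and SrCO₃ precipitates.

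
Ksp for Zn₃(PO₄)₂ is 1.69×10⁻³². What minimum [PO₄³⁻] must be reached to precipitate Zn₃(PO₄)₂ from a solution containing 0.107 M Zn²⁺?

Each salt precipitates once Q = Ksp for that salt.
Zn₃(PO₄)₂(s) ⇌ 3 Zn²⁺(aq) + 2 PO₄³⁻(aq)
Ksp = [Zn²⁺]^3[PO₄³⁻]^2 = [PO₄³⁻]^2(0.107)^3
[PO₄³⁻]^2 = 1.69×10⁻³² / (0.107)^3 = 1.38×10⁻²⁹
[PO₄³⁻] = 3.71×10⁻¹⁵ M

3.71×10⁻¹⁵ M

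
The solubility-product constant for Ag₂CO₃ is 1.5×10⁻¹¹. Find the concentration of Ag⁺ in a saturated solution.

Ag₂CO₃(s) ⇌ 2 Ag⁺(aq) + CO₃²⁻(aq)
If s mol/L of Ag₂CO₃ dissolves, [Ag⁺] = 2s and [CO₃²⁻] = s.
Ksp = [Ag⁺]^2[CO₃²⁻] = (2s)^2 · s = 4s^3 = 1.5×10⁻¹¹
s = 1.6×10⁻⁴ mol L⁻¹
[Ag⁺] = 2s = 3.1×10⁻⁴ mol L⁻¹

3.1×10⁻⁴ M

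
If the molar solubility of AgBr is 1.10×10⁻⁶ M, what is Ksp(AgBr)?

Ksp = 1.21×10⁻¹²

AgBr(s) ⇌ Ag⁺(aq) + Br⁻(aq)
Call the molar solubility s, so that [Ag⁺] = s and [Br⁻] = s.
Ksp = [Ag⁺][Br⁻] = s · s = s^2
Ksp = (1.10×10⁻⁶)^2 = 1.21×10⁻¹²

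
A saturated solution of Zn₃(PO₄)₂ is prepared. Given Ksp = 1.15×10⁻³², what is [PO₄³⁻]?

Zn₃(PO₄)₂(s) ⇌ 3 Zn²⁺(aq) + 2 PO₄³⁻(aq)
If s mol/L of Zn₃(PO₄)₂ dissolves, [Zn²⁺] = 3s and [PO₄³⁻] = 2s.
Ksp = [Zn²⁺]^3[PO₄³⁻]^2 = (3s)^3 · (2s)^2 = 108s^5 = 1.15×10⁻³²
s = 1.60×10⁻⁷ mol/L
[PO₄³⁻] = 2s = 3.21×10⁻⁷ mol/L

3.21×10⁻⁷ M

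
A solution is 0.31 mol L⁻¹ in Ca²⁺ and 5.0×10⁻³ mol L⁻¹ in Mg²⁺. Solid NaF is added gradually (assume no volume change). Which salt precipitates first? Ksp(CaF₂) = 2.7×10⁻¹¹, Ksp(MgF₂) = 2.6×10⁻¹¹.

CaF₂

Precipitation of each salt begins when its ion product equals Ksp.
For CaF₂: [F⁻] = (Ksp/[Ca²⁺])^(1/2) = 9.3×10⁻⁶ mol L⁻¹
For MgF₂: [F⁻] = (Ksp/[Mg²⁺])^(1/2) = 7.2×10⁻⁵ mol L⁻¹
Since CaF₂ needs less F⁻ to reach saturation, it precipitates first.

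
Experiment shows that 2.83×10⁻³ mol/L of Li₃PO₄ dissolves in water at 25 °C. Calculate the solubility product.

Ksp = 1.73×10⁻⁹

Li₃PO₄(s) ⇌ 3 Li⁺(aq) + PO₄³⁻(aq)
Call the molar solubility s, so that [Li⁺] = 3s and [PO₄³⁻] = s.
Ksp = [Li⁺]^3[PO₄³⁻] = (3s)^3 · s = 27s^4
Ksp = 27 × (2.83×10⁻³)^4 = 1.73×10⁻⁹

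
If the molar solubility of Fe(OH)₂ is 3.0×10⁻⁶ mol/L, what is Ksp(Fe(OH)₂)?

Ksp = 1.1×10⁻¹⁶

Fe(OH)₂(s) ⇌ Fe²⁺(aq) + 2 OH⁻(aq)
If s mol/L of Fe(OH)₂ dissolves, [Fe²⁺] = s and [OH⁻] = 2s.
Ksp = [Fe²⁺][OH⁻]^2 = s · (2s)^2 = 4s^3
Ksp = 4 × (3.0×10⁻⁶)^3 = 1.1×10⁻¹⁶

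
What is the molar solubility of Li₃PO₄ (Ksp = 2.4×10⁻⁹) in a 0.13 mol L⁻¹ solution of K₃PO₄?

8.8×10⁻⁴ M

Li₃PO₄(s) ⇌ 3 Li⁺(aq) + PO₄³⁻(aq)
Let s be the solubility of Li₃PO₄ here. The common ion gives [PO₄³⁻] ≈ 0.13 mol L⁻¹, and [Li⁺] = 3s.
Ksp = [Li⁺]^3[PO₄³⁻] = (3s)^3(0.13)
(3s)^3 = 2.4×10⁻⁹ / (0.13) = 1.8×10⁻⁸
s = 8.8×10⁻⁴ mol L⁻¹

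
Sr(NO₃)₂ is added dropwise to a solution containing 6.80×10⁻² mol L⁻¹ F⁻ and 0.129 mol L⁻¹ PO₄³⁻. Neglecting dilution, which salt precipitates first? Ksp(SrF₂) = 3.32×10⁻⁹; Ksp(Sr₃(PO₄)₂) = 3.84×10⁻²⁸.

Sr₃(PO₄)₂

Precipitation begins when Q = Ksp.
For SrF₂: [Sr²⁺] = (Ksp/[F⁻]^2) = 7.18×10⁻⁷ mol L⁻¹
For Sr₃(PO₄)₂: [Sr²⁺] = (Ksp/[PO₄³⁻]^2)^(1/3) = 2.85×10⁻⁹ mol L⁻¹
The smaller threshold [Sr²⁺] is reached first, so Sr₃(PO₄)₂ precipitates first.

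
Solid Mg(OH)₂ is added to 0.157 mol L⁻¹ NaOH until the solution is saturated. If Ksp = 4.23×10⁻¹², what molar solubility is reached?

Mg(OH)₂(s) ⇌ Mg²⁺(aq) + 2 OH⁻(aq)
OH⁻ is already present at 0.157 mol L⁻¹. If s mol/L of Mg(OH)₂ dissolves, [Mg²⁺] = s while [OH⁻] ≈ 0.157 mol L⁻¹.
Ksp = [Mg²⁺][OH⁻]^2 = s(0.157)^2
s = 4.23×10⁻¹² / (0.157)^2 = 1.72×10⁻¹⁰
s = 1.72×10⁻¹⁰ mol L⁻¹

1.72×10⁻¹⁰ M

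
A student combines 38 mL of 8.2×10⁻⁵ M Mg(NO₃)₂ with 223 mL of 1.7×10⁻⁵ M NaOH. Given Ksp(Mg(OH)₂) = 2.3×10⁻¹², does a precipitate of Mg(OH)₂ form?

No

Total volume after mixing = 38 + 223 = 261 mL.
[Mg²⁺] = (8.2×10⁻⁵)(38)/261 = 1.2×10⁻⁵ M
[OH⁻] = (1.7×10⁻⁵)(223)/261 = 1.5×10⁻⁵ M
Q = [Mg²⁺][OH⁻]^2 = 2.5×10⁻¹⁵
Since Q (2.5×10⁻¹⁵) is less than Ksp (2.3×10⁻¹²), no Mg(OH)₂ precipitates.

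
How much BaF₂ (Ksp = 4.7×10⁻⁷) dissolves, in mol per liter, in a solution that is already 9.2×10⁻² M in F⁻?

BaF₂(s) ⇌ Ba²⁺(aq) + 2 F⁻(aq)
F⁻ is already present at 9.2×10⁻² M. If s mol/L of BaF₂ dissolves, [Ba²⁺] = s while [F⁻] ≈ 9.2×10⁻² M.
Ksp = [Ba²⁺][F⁻]^2 = s(9.2×10⁻²)^2
s = 4.7×10⁻⁷ / (9.2×10⁻²)^2 = 5.6×10⁻⁵
s = 5.6×10⁻⁵ M

5.6×10⁻⁵ M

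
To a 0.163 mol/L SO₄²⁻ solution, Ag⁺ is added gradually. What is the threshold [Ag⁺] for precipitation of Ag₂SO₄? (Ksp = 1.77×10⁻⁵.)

1.04×10⁻² M

Precipitation of each salt begins when its ion product equals Ksp.
Ag₂SO₄(s) ⇌ 2 Ag⁺(aq) + SO₄²⁻(aq)
Ksp = [Ag⁺]^2[SO₄²⁻] = [Ag⁺]^2(0.163)
[Ag⁺]^2 = 1.77×10⁻⁵ / (0.163) = 1.09×10⁻⁴
[Ag⁺] = 1.04×10⁻² mol/L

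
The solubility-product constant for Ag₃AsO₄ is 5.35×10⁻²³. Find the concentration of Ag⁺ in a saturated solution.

3.56×10⁻⁶ M

Ag₃AsO₄(s) ⇌ 3 Ag⁺(aq) + AsO₄³⁻(aq)
Let s be the molar solubility. Then [Ag⁺] = 3s and [AsO₄³⁻] = s.
Ksp = [Ag⁺]^3[AsO₄³⁻] = (3s)^3 · s = 27s^4 = 5.35×10⁻²³
s = 1.19×10⁻⁶ mol/L
[Ag⁺] = 3s = 3.56×10⁻⁶ mol/L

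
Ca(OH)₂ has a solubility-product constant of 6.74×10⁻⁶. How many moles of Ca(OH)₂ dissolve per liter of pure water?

Ca(OH)₂(s) ⇌ Ca²⁺(aq) + 2 OH⁻(aq)
Call the molar solubility s, so that [Ca²⁺] = s and [OH⁻] = 2s.
Ksp = [Ca²⁺][OH⁻]^2 = s · (2s)^2 = 4s^3
4s^3 = 6.74×10⁻⁶  ⇒  s^3 = 1.69×10⁻⁶
s = (1.69×10⁻⁶)^(1/3) = 1.19×10⁻² mol/L

1.19×10⁻² M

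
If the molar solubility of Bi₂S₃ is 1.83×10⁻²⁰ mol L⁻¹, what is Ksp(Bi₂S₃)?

Ksp = 2.22×10⁻⁹⁷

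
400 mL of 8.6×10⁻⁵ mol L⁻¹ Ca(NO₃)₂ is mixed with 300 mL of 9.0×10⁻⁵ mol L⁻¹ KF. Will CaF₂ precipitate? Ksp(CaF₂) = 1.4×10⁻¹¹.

The combined volume is 700 mL.
[Ca²⁺] = (8.6×10⁻⁵)(400)/700 = 4.9×10⁻⁵ mol L⁻¹
[F⁻] = (9.0×10⁻⁵)(300)/700 = 3.9×10⁻⁵ mol L⁻¹
Q = [Ca²⁺][F⁻]^2 = 7.3×10⁻¹⁴
Since Q (7.3×10⁻¹⁴) is less than Ksp (1.4×10⁻¹¹), no CaF₂ precipitates.

No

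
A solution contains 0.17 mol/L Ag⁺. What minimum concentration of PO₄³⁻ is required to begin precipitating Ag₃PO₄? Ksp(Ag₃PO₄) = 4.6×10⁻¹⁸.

9.4×10⁻¹⁶ M

Each salt precipitates once Q = Ksp for that salt.
Ag₃PO₄(s) ⇌ 3 Ag⁺(aq) + PO₄³⁻(aq)
Ksp = [Ag⁺]^3[PO₄³⁻] = [PO₄³⁻](0.17)^3
[PO₄³⁻] = 4.6×10⁻¹⁸ / (0.17)^3 = 9.4×10⁻¹⁶
[PO₄³⁻] = 9.4×10⁻¹⁶ mol/L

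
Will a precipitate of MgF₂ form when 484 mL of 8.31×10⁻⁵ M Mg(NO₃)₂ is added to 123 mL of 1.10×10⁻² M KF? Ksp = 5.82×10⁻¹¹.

Yes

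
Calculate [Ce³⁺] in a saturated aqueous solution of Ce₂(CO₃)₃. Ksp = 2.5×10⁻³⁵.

9.4×10⁻⁸ M

Ce₂(CO₃)₃(s) ⇌ 2 Ce³⁺(aq) + 3 CO₃²⁻(aq)
If s mol/L of Ce₂(CO₃)₃ dissolves, [Ce³⁺] = 2s and [CO₃²⁻] = 3s.
Ksp = [Ce³⁺]^2[CO₃²⁻]^3 = (2s)^2 · (3s)^3 = 108s^5 = 2.5×10⁻³⁵
s = 4.7×10⁻⁸ mol L⁻¹
[Ce³⁺] = 2s = 9.4×10⁻⁸ mol L⁻¹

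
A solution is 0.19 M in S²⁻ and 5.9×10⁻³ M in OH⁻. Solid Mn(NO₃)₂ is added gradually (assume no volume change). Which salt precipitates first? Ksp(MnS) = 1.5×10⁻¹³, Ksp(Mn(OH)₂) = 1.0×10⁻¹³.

MnS

The threshold for precipitation is Q = Ksp.
For MnS: [Mn²⁺] = (Ksp/[S²⁻]) = 7.9×10⁻¹³ M
For Mn(OH)₂: [Mn²⁺] = (Ksp/[OH⁻]^2) = 2.9×10⁻⁹ M
The smaller threshold [Mn²⁺] is reached first, so MnS precipitates first.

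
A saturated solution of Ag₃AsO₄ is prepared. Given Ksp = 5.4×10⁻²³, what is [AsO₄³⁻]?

1.2×10⁻⁶ M

Ag₃AsO₄(s) ⇌ 3 Ag⁺(aq) + AsO₄³⁻(aq)
If s mol/L of Ag₃AsO₄ dissolves, [Ag⁺] = 3s and [AsO₄³⁻] = s.
Ksp = [Ag⁺]^3[AsO₄³⁻] = (3s)^3 · s = 27s^4 = 5.4×10⁻²³
s = 1.2×10⁻⁶ M
[AsO₄³⁻] = s = 1.2×10⁻⁶ M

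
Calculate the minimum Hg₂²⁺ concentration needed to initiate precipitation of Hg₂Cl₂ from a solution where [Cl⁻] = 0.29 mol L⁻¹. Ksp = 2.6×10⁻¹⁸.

3.1×10⁻¹⁷ M

Precipitation begins when Q = Ksp.
Hg₂Cl₂(s) ⇌ Hg₂²⁺(aq) + 2 Cl⁻(aq)
Ksp = [Hg₂²⁺][Cl⁻]^2 = [Hg₂²⁺](0.29)^2
[Hg₂²⁺] = 2.6×10⁻¹⁸ / (0.29)^2 = 3.1×10⁻¹⁷
[Hg₂²⁺] = 3.1×10⁻¹⁷ mol L⁻¹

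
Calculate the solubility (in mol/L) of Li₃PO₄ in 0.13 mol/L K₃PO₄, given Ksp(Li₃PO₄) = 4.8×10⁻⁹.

1.1×10⁻³ M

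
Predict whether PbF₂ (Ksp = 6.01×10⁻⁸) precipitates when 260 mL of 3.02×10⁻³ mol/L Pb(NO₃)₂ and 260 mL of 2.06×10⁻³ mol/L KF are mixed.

No

The combined volume is 520 mL.
[Pb²⁺] = (3.02×10⁻³)(260)/520 = 1.51×10⁻³ mol/L
[F⁻] = (2.06×10⁻³)(260)/520 = 1.03×10⁻³ mol/L
Q = [Pb²⁺][F⁻]^2 = 1.60×10⁻⁹
Q = 1.60×10⁻⁹ < Ksp = 6.01×10⁻⁸, so the solution is unsaturated and no precipitate forms.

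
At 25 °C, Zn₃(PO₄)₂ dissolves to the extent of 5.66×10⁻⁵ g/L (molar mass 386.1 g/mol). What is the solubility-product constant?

Molar solubility s = (5.66×10⁻⁵ g/L) / (386.1 g/mol) = 1.4659×10⁻⁷ mol/L
Zn₃(PO₄)₂(s) ⇌ 3 Zn²⁺(aq) + 2 PO₄³⁻(aq)
Call the molar solubility s, so that [Zn²⁺] = 3s and [PO₄³⁻] = 2s.
Ksp = [Zn²⁺]^3[PO₄³⁻]^2 = (3s)^3 · (2s)^2 = 108s^5
Ksp = 108 × (1.4659×10⁻⁷)^5 = 7.31×10⁻³³

Ksp = 7.31×10⁻³³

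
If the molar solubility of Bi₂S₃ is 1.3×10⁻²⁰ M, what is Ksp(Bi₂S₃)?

Ksp = 4.0×10⁻⁹⁸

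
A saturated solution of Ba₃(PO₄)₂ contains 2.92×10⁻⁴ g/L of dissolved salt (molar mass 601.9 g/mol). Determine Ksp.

Ksp = 2.90×10⁻³⁰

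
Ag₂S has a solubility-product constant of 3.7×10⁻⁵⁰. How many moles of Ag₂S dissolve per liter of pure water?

2.1×10⁻¹⁷ M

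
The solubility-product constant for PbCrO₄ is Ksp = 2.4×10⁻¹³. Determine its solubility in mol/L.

PbCrO₄(s) ⇌ Pb²⁺(aq) + CrO₄²⁻(aq)
With molar solubility s: [Pb²⁺] = s, [CrO₄²⁻] = s.
Ksp = [Pb²⁺][CrO₄²⁻] = s · s = s^2
s^2 = 2.4×10⁻¹³
s = 4.9×10⁻⁷ mol L⁻¹

4.9×10⁻⁷ M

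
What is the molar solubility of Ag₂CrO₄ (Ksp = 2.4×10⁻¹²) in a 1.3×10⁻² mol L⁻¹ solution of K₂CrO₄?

6.8×10⁻⁶ M

Ag₂CrO₄(s) ⇌ 2 Ag⁺(aq) + CrO₄²⁻(aq)
Let s be the solubility of Ag₂CrO₄ here. The common ion gives [CrO₄²⁻] ≈ 1.3×10⁻² mol L⁻¹, and [Ag⁺] = 2s.
Ksp = [Ag⁺]^2[CrO₄²⁻] = (2s)^2(1.3×10⁻²)
(2s)^2 = 2.4×10⁻¹² / (1.3×10⁻²) = 1.8×10⁻¹⁰
s = 6.8×10⁻⁶ mol L⁻¹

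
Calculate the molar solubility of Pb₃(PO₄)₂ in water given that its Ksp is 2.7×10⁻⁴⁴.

7.6×10⁻¹⁰ M

Pb₃(PO₄)₂(s) ⇌ 3 Pb²⁺(aq) + 2 PO₄³⁻(aq)
Call the molar solubility s, so that [Pb²⁺] = 3s and [PO₄³⁻] = 2s.
Ksp = [Pb²⁺]^3[PO₄³⁻]^2 = (3s)^3 · (2s)^2 = 108s^5
108s^5 = 2.7×10⁻⁴⁴  ⇒  s^5 = 2.5×10⁻⁴⁶
s = (2.5×10⁻⁴⁶)^(1/5) = 7.6×10⁻¹⁰ M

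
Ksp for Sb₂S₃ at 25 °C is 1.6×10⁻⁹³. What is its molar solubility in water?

Sb₂S₃(s) ⇌ 2 Sb³⁺(aq) + 3 S²⁻(aq)
If s mol/L of Sb₂S₃ dissolves, [Sb³⁺] = 2s and [S²⁻] = 3s.
Ksp = [Sb³⁺]^2[S²⁻]^3 = (2s)^2 · (3s)^3 = 108s^5
108s^5 = 1.6×10⁻⁹³  ⇒  s^5 = 1.5×10⁻⁹⁵
s = (1.5×10⁻⁹⁵)^(1/5) = 1.1×10⁻¹⁹ M

1.1×10⁻¹⁹ M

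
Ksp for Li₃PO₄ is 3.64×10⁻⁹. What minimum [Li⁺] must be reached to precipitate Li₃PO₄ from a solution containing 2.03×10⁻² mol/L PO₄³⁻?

5.64×10⁻³ M

Precipitation begins when Q = Ksp.
Li₃PO₄(s) ⇌ 3 Li⁺(aq) + PO₄³⁻(aq)
Ksp = [Li⁺]^3[PO₄³⁻] = [Li⁺]^3(2.03×10⁻²)
[Li⁺]^3 = 3.64×10⁻⁹ / (2.03×10⁻²) = 1.79×10⁻⁷
[Li⁺] = 5.64×10⁻³ mol/L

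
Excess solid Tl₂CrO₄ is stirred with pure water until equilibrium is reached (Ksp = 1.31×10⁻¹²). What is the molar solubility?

6.89×10⁻⁵ M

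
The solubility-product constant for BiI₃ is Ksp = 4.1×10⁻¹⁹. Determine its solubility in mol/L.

1.1×10⁻⁵ M

BiI₃(s) ⇌ Bi³⁺(aq) + 3 I⁻(aq)
For each mole of BiI₃ that dissolves per liter, [Bi³⁺] = s and [I⁻] = 3s; let s denote this solubility.
Ksp = [Bi³⁺][I⁻]^3 = s · (3s)^3 = 27s^4
27s^4 = 4.1×10⁻¹⁹  ⇒  s^4 = 1.5×10⁻²⁰
s = (1.5×10⁻²⁰)^(1/4) = 1.1×10⁻⁵ mol/L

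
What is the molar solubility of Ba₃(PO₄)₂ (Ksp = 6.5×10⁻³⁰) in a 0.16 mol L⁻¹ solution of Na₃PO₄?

Ba₃(PO₄)₂(s) ⇌ 3 Ba²⁺(aq) + 2 PO₄³⁻(aq)
PO₄³⁻ is already present at 0.16 mol L⁻¹. If s mol/L of Ba₃(PO₄)₂ dissolves, [Ba²⁺] = 3s while [PO₄³⁻] ≈ 0.16 mol L⁻¹.
Ksp = [Ba²⁺]^3[PO₄³⁻]^2 = (3s)^3(0.16)^2
(3s)^3 = 6.5×10⁻³⁰ / (0.16)^2 = 2.5×10⁻²⁸
s = 2.1×10⁻¹⁰ mol L⁻¹

2.1×10⁻¹⁰ M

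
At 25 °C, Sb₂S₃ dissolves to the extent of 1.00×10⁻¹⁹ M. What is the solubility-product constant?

Sb₂S₃(s) ⇌ 2 Sb³⁺(aq) + 3 S²⁻(aq)
With molar solubility s: [Sb³⁺] = 2s, [S²⁻] = 3s.
Ksp = [Sb³⁺]^2[S²⁻]^3 = (2s)^2 · (3s)^3 = 108s^5
Ksp = 108 × (1.00×10⁻¹⁹)^5 = 1.08×10⁻⁹³

Ksp = 1.08×10⁻⁹³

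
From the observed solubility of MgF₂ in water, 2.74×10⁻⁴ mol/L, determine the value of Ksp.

MgF₂(s) ⇌ Mg²⁺(aq) + 2 F⁻(aq)
Let s be the molar solubility. Then [Mg²⁺] = s and [F⁻] = 2s.
Ksp = [Mg²⁺][F⁻]^2 = s · (2s)^2 = 4s^3
Ksp = 4 × (2.74×10⁻⁴)^3 = 8.23×10⁻¹¹

Ksp = 8.23×10⁻¹¹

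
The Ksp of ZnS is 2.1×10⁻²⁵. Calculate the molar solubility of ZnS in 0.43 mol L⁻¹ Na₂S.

ZnS(s) ⇌ Zn²⁺(aq) + S²⁻(aq)
With S²⁻ already at 0.43 mol L⁻¹ and s small, take [S²⁻] ≈ 0.43 mol L⁻¹ and [Zn²⁺] = s.
Ksp = [Zn²⁺][S²⁻] = s(0.43)
s = 2.1×10⁻²⁵ / (0.43) = 4.9×10⁻²⁵
s = 4.9×10⁻²⁵ mol L⁻¹

4.9×10⁻²⁵ M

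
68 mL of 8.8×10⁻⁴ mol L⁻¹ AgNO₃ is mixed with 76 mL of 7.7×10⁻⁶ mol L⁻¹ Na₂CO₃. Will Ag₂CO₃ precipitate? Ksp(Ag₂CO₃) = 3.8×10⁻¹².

Total volume after mixing = 68 + 76 = 144 mL.
[Ag⁺] = (8.8×10⁻⁴)(68)/144 = 4.2×10⁻⁴ mol L⁻¹
[CO₃²⁻] = (7.7×10⁻⁶)(76)/144 = 4.1×10⁻⁶ mol L⁻¹
Q = [Ag⁺]^2[CO₃²⁻] = 7.0×10⁻¹³
Q = 7.0×10⁻¹³ < Ksp = 3.8×10⁻¹², so the solution is unsaturated and no precipitate forms.

No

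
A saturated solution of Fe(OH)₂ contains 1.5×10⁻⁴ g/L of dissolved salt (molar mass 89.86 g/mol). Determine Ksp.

Ksp = 1.9×10⁻¹⁷

s = (1.5×10⁻⁴ g L⁻¹)/(89.86 g mol⁻¹) = 1.669×10⁻⁶ M
Fe(OH)₂(s) ⇌ Fe²⁺(aq) + 2 OH⁻(aq)
With molar solubility s: [Fe²⁺] = s, [OH⁻] = 2s.
Ksp = [Fe²⁺][OH⁻]^2 = s · (2s)^2 = 4s^3
Ksp = 4 × (1.669×10⁻⁶)^3 = 1.9×10⁻¹⁷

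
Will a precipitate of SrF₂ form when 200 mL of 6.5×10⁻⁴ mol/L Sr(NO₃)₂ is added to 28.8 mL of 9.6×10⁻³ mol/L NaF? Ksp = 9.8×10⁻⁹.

After mixing, V = 200 mL + 28.8 mL = 228.8 mL.
[Sr²⁺] = (6.5×10⁻⁴)(200)/228.8 = 5.7×10⁻⁴ mol/L
[F⁻] = (9.6×10⁻³)(28.8)/228.8 = 1.2×10⁻³ mol/L
Q = [Sr²⁺][F⁻]^2 = 8.3×10⁻¹⁰
Q < Ksp (8.3×10⁻¹⁰ vs 9.8×10⁻⁹); the solution remains unsaturated and no precipitate forms.

No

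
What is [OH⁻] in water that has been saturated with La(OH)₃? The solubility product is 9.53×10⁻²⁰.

2.31×10⁻⁵ M

La(OH)₃(s) ⇌ La³⁺(aq) + 3 OH⁻(aq)
If s mol/L of La(OH)₃ dissolves, [La³⁺] = s and [OH⁻] = 3s.
Ksp = [La³⁺][OH⁻]^3 = s · (3s)^3 = 27s^4 = 9.53×10⁻²⁰
s = 7.71×10⁻⁶ mol/L
[OH⁻] = 3s = 2.31×10⁻⁵ mol/L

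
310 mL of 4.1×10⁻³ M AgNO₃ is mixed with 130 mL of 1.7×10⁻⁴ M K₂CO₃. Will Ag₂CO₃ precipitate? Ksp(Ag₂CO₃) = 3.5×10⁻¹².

Yes

Total volume after mixing = 310 + 130 = 440 mL.
[Ag⁺] = (4.1×10⁻³)(310)/440 = 2.9×10⁻³ M
[CO₃²⁻] = (1.7×10⁻⁴)(130)/440 = 5.0×10⁻⁵ M
Q = [Ag⁺]^2[CO₃²⁻] = 4.2×10⁻¹⁰
Q = 4.2×10⁻¹⁰ > Ksp = 3.5×10⁻¹², so the solution is supersaturated and Ag₂CO₃ precipitates.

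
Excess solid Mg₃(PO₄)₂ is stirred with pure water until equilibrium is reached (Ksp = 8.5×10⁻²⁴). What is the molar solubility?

9.5×10⁻⁶ M

Mg₃(PO₄)₂(s) ⇌ 3 Mg²⁺(aq) + 2 PO₄³⁻(aq)
With molar solubility s: [Mg²⁺] = 3s, [PO₄³⁻] = 2s.
Ksp = [Mg²⁺]^3[PO₄³⁻]^2 = (3s)^3 · (2s)^2 = 108s^5
108s^5 = 8.5×10⁻²⁴  ⇒  s^5 = 7.9×10⁻²⁶
s = (7.9×10⁻²⁶)^(1/5) = 9.5×10⁻⁶ mol L⁻¹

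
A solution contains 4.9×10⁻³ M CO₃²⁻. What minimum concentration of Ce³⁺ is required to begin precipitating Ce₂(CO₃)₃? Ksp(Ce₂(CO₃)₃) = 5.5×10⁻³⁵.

Each salt precipitates once Q = Ksp for that salt.
Ce₂(CO₃)₃(s) ⇌ 2 Ce³⁺(aq) + 3 CO₃²⁻(aq)
Ksp = [Ce³⁺]^2[CO₃²⁻]^3 = [Ce³⁺]^2(4.9×10⁻³)^3
[Ce³⁺]^2 = 5.5×10⁻³⁵ / (4.9×10⁻³)^3 = 4.7×10⁻²⁸
[Ce³⁺] = 2.2×10⁻¹⁴ M

2.2×10⁻¹⁴ M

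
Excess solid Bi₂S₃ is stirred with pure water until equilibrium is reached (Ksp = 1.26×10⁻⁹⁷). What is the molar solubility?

1.63×10⁻²⁰ M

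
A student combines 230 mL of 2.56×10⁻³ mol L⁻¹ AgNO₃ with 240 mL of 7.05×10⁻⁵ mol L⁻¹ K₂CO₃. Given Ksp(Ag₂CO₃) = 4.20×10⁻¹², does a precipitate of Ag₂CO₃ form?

Yes

The combined volume is 470 mL.
[Ag⁺] = (2.56×10⁻³)(230)/470 = 1.25×10⁻³ mol L⁻¹
[CO₃²⁻] = (7.05×10⁻⁵)(240)/470 = 3.60×10⁻⁵ mol L⁻¹
Q = [Ag⁺]^2[CO₃²⁻] = 5.65×10⁻¹¹
Because Q > Ksp (5.65×10⁻¹¹ vs 4.20×10⁻¹²), a precipitate of Ag₂CO₃ forms.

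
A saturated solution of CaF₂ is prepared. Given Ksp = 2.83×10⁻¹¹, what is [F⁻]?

CaF₂(s) ⇌ Ca²⁺(aq) + 2 F⁻(aq)
With molar solubility s: [Ca²⁺] = s, [F⁻] = 2s.
Ksp = [Ca²⁺][F⁻]^2 = s · (2s)^2 = 4s^3 = 2.83×10⁻¹¹
s = 1.92×10⁻⁴ mol L⁻¹
[F⁻] = 2s = 3.84×10⁻⁴ mol L⁻¹

3.84×10⁻⁴ M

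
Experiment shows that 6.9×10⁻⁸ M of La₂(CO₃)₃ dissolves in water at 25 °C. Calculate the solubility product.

La₂(CO₃)₃(s) ⇌ 2 La³⁺(aq) + 3 CO₃²⁻(aq)
Call the molar solubility s, so that [La³⁺] = 2s and [CO₃²⁻] = 3s.
Ksp = [La³⁺]^2[CO₃²⁻]^3 = (2s)^2 · (3s)^3 = 108s^5
Ksp = 108 × (6.9×10⁻⁸)^5 = 1.7×10⁻³⁴

Ksp = 1.7×10⁻³⁴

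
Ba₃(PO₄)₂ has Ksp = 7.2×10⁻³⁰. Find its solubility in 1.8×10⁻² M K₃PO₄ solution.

9.4×10⁻¹⁰ M

Ba₃(PO₄)₂(s) ⇌ 3 Ba²⁺(aq) + 2 PO₄³⁻(aq)
The solution already contains PO₄³⁻ at 1.8×10⁻² M. Let s be the molar solubility of Ba₃(PO₄)₂.
[PO₄³⁻] ≈ 1.8×10⁻² M (common ion dominates); [Ba²⁺] = 3s.
Ksp = [Ba²⁺]^3[PO₄³⁻]^2 = (3s)^3(1.8×10⁻²)^2
(3s)^3 = 7.2×10⁻³⁰ / (1.8×10⁻²)^2 = 2.2×10⁻²⁶
s = 9.4×10⁻¹⁰ M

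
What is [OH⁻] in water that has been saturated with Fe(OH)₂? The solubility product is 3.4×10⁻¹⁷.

4.1×10⁻⁶ M

Fe(OH)₂(s) ⇌ Fe²⁺(aq) + 2 OH⁻(aq)
With molar solubility s: [Fe²⁺] = s, [OH⁻] = 2s.
Ksp = [Fe²⁺][OH⁻]^2 = s · (2s)^2 = 4s^3 = 3.4×10⁻¹⁷
s = 2.0×10⁻⁶ M
[OH⁻] = 2s = 4.1×10⁻⁶ M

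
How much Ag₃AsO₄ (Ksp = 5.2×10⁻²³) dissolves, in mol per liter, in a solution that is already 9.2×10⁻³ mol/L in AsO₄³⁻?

Ag₃AsO₄(s) ⇌ 3 Ag⁺(aq) + AsO₄³⁻(aq)
AsO₄³⁻ is already present at 9.2×10⁻³ mol/L. If s mol/L of Ag₃AsO₄ dissolves, [Ag⁺] = 3s while [AsO₄³⁻] ≈ 9.2×10⁻³ mol/L.
Ksp = [Ag⁺]^3[AsO₄³⁻] = (3s)^3(9.2×10⁻³)
(3s)^3 = 5.2×10⁻²³ / (9.2×10⁻³) = 5.7×10⁻²¹
s = 5.9×10⁻⁸ mol/L

5.9×10⁻⁸ M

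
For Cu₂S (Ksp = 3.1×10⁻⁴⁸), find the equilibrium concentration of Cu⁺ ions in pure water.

Cu₂S(s) ⇌ 2 Cu⁺(aq) + S²⁻(aq)
If s mol/L of Cu₂S dissolves, [Cu⁺] = 2s and [S²⁻] = s.
Ksp = [Cu⁺]^2[S²⁻] = (2s)^2 · s = 4s^3 = 3.1×10⁻⁴⁸
s = 9.2×10⁻¹⁷ mol/L
[Cu⁺] = 2s = 1.8×10⁻¹⁶ mol/L

1.8×10⁻¹⁶ M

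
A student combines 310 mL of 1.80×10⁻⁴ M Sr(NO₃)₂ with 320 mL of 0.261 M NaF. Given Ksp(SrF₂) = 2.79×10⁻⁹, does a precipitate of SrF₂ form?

Total volume after mixing = 310 + 320 = 630 mL.
[Sr²⁺] = (1.80×10⁻⁴)(310)/630 = 8.86×10⁻⁵ M
[F⁻] = (0.261)(320)/630 = 0.133 M
Q = [Sr²⁺][F⁻]^2 = 1.56×10⁻⁶
Because Q > Ksp (1.56×10⁻⁶ vs 2.79×10⁻⁹), a precipitate of SrF₂ forms.

Yes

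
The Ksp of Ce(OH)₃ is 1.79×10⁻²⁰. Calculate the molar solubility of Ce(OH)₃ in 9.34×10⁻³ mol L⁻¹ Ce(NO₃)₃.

Ce(OH)₃(s) ⇌ Ce³⁺(aq) + 3 OH⁻(aq)
Let s be the solubility of Ce(OH)₃ here. The common ion gives [Ce³⁺] ≈ 9.34×10⁻³ mol L⁻¹, and [OH⁻] = 3s.
Ksp = [Ce³⁺][OH⁻]^3 = (9.34×10⁻³)(3s)^3
(3s)^3 = 1.79×10⁻²⁰ / (9.34×10⁻³) = 1.92×10⁻¹⁸
s = 4.14×10⁻⁷ mol L⁻¹

4.14×10⁻⁷ M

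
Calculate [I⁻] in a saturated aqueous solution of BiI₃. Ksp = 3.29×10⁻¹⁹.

BiI₃(s) ⇌ Bi³⁺(aq) + 3 I⁻(aq)
For each mole of BiI₃ that dissolves per liter, [Bi³⁺] = s and [I⁻] = 3s; let s denote this solubility.
Ksp = [Bi³⁺][I⁻]^3 = s · (3s)^3 = 27s^4 = 3.29×10⁻¹⁹
s = 1.05×10⁻⁵ mol/L
[I⁻] = 3s = 3.15×10⁻⁵ mol/L

3.15×10⁻⁵ M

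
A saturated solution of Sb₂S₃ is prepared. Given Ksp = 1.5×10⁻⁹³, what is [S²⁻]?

Sb₂S₃(s) ⇌ 2 Sb³⁺(aq) + 3 S²⁻(aq)
Call the molar solubility s, so that [Sb³⁺] = 2s and [S²⁻] = 3s.
Ksp = [Sb³⁺]^2[S²⁻]^3 = (2s)^2 · (3s)^3 = 108s^5 = 1.5×10⁻⁹³
s = 1.1×10⁻¹⁹ mol/L
[S²⁻] = 3s = 3.2×10⁻¹⁹ mol/L

3.2×10⁻¹⁹ M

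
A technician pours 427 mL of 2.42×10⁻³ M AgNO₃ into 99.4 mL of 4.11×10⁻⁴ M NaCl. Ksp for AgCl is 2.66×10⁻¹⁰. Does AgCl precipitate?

Yes

The combined volume is 526.4 mL.
[Ag⁺] = (2.42×10⁻³)(427)/526.4 = 1.96×10⁻³ M
[Cl⁻] = (4.11×10⁻⁴)(99.4)/526.4 = 7.76×10⁻⁵ M
Q = [Ag⁺][Cl⁻] = 1.52×10⁻⁷
Q = 1.52×10⁻⁷ > Ksp = 2.66×10⁻¹⁰, so the solution is supersaturated and AgCl precipitates.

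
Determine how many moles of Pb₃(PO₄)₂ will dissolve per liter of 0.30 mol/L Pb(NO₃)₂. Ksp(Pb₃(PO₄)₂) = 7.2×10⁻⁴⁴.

8.2×10⁻²² M

Pb₃(PO₄)₂(s) ⇌ 3 Pb²⁺(aq) + 2 PO₄³⁻(aq)
Let s be the solubility of Pb₃(PO₄)₂ here. The common ion gives [Pb²⁺] ≈ 0.30 mol/L, and [PO₄³⁻] = 2s.
Ksp = [Pb²⁺]^3[PO₄³⁻]^2 = (0.30)^3(2s)^2
(2s)^2 = 7.2×10⁻⁴⁴ / (0.30)^3 = 2.7×10⁻⁴²
s = 8.2×10⁻²² mol/L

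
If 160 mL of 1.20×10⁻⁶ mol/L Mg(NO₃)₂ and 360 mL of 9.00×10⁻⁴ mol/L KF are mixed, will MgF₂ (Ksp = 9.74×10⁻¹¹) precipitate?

No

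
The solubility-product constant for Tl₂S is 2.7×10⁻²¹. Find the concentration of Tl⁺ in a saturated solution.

Tl₂S(s) ⇌ 2 Tl⁺(aq) + S²⁻(aq)
Let s be the molar solubility. Then [Tl⁺] = 2s and [S²⁻] = s.
Ksp = [Tl⁺]^2[S²⁻] = (2s)^2 · s = 4s^3 = 2.7×10⁻²¹
s = 8.8×10⁻⁸ mol/L
[Tl⁺] = 2s = 1.8×10⁻⁷ mol/L

1.8×10⁻⁷ M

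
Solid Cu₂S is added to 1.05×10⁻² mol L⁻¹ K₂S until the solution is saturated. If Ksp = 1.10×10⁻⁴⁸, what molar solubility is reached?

Cu₂S(s) ⇌ 2 Cu⁺(aq) + S²⁻(aq)
With S²⁻ already at 1.05×10⁻² mol L⁻¹ and s small, take [S²⁻] ≈ 1.05×10⁻² mol L⁻¹ and [Cu⁺] = 2s.
Ksp = [Cu⁺]^2[S²⁻] = (2s)^2(1.05×10⁻²)
(2s)^2 = 1.10×10⁻⁴⁸ / (1.05×10⁻²) = 1.05×10⁻⁴⁶
s = 5.12×10⁻²⁴ mol L⁻¹

5.12×10⁻²⁴ M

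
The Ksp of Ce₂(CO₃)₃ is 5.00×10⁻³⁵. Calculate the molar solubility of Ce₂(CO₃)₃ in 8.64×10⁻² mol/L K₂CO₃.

Ce₂(CO₃)₃(s) ⇌ 2 Ce³⁺(aq) + 3 CO₃²⁻(aq)
CO₃²⁻ is already present at 8.64×10⁻² mol/L. If s mol/L of Ce₂(CO₃)₃ dissolves, [Ce³⁺] = 2s while [CO₃²⁻] ≈ 8.64×10⁻² mol/L.
Ksp = [Ce³⁺]^2[CO₃²⁻]^3 = (2s)^2(8.64×10⁻²)^3
(2s)^2 = 5.00×10⁻³⁵ / (8.64×10⁻²)^3 = 7.75×10⁻³²
s = 1.39×10⁻¹⁶ mol/L

1.39×10⁻¹⁶ M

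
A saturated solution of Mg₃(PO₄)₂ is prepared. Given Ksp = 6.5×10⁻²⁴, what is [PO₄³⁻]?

1.8×10⁻⁵ M

Mg₃(PO₄)₂(s) ⇌ 3 Mg²⁺(aq) + 2 PO₄³⁻(aq)
If s mol/L of Mg₃(PO₄)₂ dissolves, [Mg²⁺] = 3s and [PO₄³⁻] = 2s.
Ksp = [Mg²⁺]^3[PO₄³⁻]^2 = (3s)^3 · (2s)^2 = 108s^5 = 6.5×10⁻²⁴
s = 9.0×10⁻⁶ mol/L
[PO₄³⁻] = 2s = 1.8×10⁻⁵ mol/L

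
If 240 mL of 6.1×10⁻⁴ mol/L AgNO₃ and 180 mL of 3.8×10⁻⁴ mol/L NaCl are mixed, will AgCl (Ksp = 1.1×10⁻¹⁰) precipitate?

The combined volume is 420 mL.
[Ag⁺] = (6.1×10⁻⁴)(240)/420 = 3.5×10⁻⁴ mol/L
[Cl⁻] = (3.8×10⁻⁴)(180)/420 = 1.6×10⁻⁴ mol/L
Q = [Ag⁺][Cl⁻] = 5.7×10⁻⁸
Since Q (5.7×10⁻⁸) exceeds Ksp (1.1×10⁻¹⁰), AgCl will precipitate.

Yes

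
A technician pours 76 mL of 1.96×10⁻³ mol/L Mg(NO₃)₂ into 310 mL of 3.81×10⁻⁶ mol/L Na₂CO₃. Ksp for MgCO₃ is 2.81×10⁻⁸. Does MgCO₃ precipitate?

After mixing, V = 76 mL + 310 mL = 386 mL.
[Mg²⁺] = (1.96×10⁻³)(76)/386 = 3.86×10⁻⁴ mol/L
[CO₃²⁻] = (3.81×10⁻⁶)(310)/386 = 3.06×10⁻⁶ mol/L
Q = [Mg²⁺][CO₃²⁻] = 1.18×10⁻⁹
Since Q (1.18×10⁻⁹) is less than Ksp (2.81×10⁻⁸), no MgCO₃ precipitates.

No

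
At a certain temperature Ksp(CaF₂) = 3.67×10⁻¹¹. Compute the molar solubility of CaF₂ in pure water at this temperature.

CaF₂(s) ⇌ Ca²⁺(aq) + 2 F⁻(aq)
If s mol/L of CaF₂ dissolves, [Ca²⁺] = s and [F⁻] = 2s.
Ksp = [Ca²⁺][F⁻]^2 = s · (2s)^2 = 4s^3
4s^3 = 3.67×10⁻¹¹  ⇒  s^3 = 9.18×10⁻¹²
Taking the 3rd root, s = 2.09×10⁻⁴ M.

2.09×10⁻⁴ M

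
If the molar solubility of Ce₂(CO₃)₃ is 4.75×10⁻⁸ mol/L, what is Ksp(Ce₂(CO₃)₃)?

Ksp = 2.61×10⁻³⁵

Ce₂(CO₃)₃(s) ⇌ 2 Ce³⁺(aq) + 3 CO₃²⁻(aq)
Let s be the molar solubility. Then [Ce³⁺] = 2s and [CO₃²⁻] = 3s.
Ksp = [Ce³⁺]^2[CO₃²⁻]^3 = (2s)^2 · (3s)^3 = 108s^5
Ksp = 108 × (4.75×10⁻⁸)^5 = 2.61×10⁻³⁵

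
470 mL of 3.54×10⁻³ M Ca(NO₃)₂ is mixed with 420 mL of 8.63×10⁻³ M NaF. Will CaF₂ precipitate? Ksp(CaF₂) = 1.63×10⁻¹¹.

Yes

The combined volume is 890 mL.
[Ca²⁺] = (3.54×10⁻³)(470)/890 = 1.87×10⁻³ M
[F⁻] = (8.63×10⁻³)(420)/890 = 4.07×10⁻³ M
Q = [Ca²⁺][F⁻]^2 = 3.10×10⁻⁸
Since Q (3.10×10⁻⁸) exceeds Ksp (1.63×10⁻¹¹), CaF₂ will precipitate.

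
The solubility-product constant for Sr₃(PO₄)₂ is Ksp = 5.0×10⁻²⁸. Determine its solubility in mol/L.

Sr₃(PO₄)₂(s) ⇌ 3 Sr²⁺(aq) + 2 PO₄³⁻(aq)
With molar solubility s: [Sr²⁺] = 3s, [PO₄³⁻] = 2s.
Ksp = [Sr²⁺]^3[PO₄³⁻]^2 = (3s)^3 · (2s)^2 = 108s^5
108s^5 = 5.0×10⁻²⁸  ⇒  s^5 = 4.6×10⁻³⁰
s = 1.4×10⁻⁶ mol L⁻¹

1.4×10⁻⁶ M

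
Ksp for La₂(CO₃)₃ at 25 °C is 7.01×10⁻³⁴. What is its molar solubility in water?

La₂(CO₃)₃(s) ⇌ 2 La³⁺(aq) + 3 CO₃²⁻(aq)
With molar solubility s: [La³⁺] = 2s, [CO₃²⁻] = 3s.
Ksp = [La³⁺]^2[CO₃²⁻]^3 = (2s)^2 · (3s)^3 = 108s^5
108s^5 = 7.01×10⁻³⁴  ⇒  s^5 = 6.49×10⁻³⁶
Taking the 5th root, s = 9.17×10⁻⁸ M.

9.17×10⁻⁸ M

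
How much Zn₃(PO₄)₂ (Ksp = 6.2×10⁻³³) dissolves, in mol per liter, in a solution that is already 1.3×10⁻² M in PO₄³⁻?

1.1×10⁻¹⁰ M

Zn₃(PO₄)₂(s) ⇌ 3 Zn²⁺(aq) + 2 PO₄³⁻(aq)
The solution already contains PO₄³⁻ at 1.3×10⁻² M. Let s be the molar solubility of Zn₃(PO₄)₂.
[PO₄³⁻] ≈ 1.3×10⁻² M (common ion dominates); [Zn²⁺] = 3s.
Ksp = [Zn²⁺]^3[PO₄³⁻]^2 = (3s)^3(1.3×10⁻²)^2
(3s)^3 = 6.2×10⁻³³ / (1.3×10⁻²)^2 = 3.7×10⁻²⁹
s = 1.1×10⁻¹⁰ M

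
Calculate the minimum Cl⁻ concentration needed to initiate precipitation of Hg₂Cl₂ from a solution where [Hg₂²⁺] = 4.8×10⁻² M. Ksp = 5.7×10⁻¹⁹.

The threshold for precipitation is Q = Ksp.
Hg₂Cl₂(s) ⇌ Hg₂²⁺(aq) + 2 Cl⁻(aq)
Ksp = [Hg₂²⁺][Cl⁻]^2 = [Cl⁻]^2(4.8×10⁻²)
[Cl⁻]^2 = 5.7×10⁻¹⁹ / (4.8×10⁻²) = 1.2×10⁻¹⁷
[Cl⁻] = 3.4×10⁻⁹ M

3.4×10⁻⁹ M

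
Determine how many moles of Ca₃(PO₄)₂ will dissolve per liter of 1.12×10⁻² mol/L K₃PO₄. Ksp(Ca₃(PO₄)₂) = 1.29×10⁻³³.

Ca₃(PO₄)₂(s) ⇌ 3 Ca²⁺(aq) + 2 PO₄³⁻(aq)
Let s be the solubility of Ca₃(PO₄)₂ here. The common ion gives [PO₄³⁻] ≈ 1.12×10⁻² mol/L, and [Ca²⁺] = 3s.
Ksp = [Ca²⁺]^3[PO₄³⁻]^2 = (3s)^3(1.12×10⁻²)^2
(3s)^3 = 1.29×10⁻³³ / (1.12×10⁻²)^2 = 1.03×10⁻²⁹
s = 7.25×10⁻¹¹ mol/L

7.25×10⁻¹¹ M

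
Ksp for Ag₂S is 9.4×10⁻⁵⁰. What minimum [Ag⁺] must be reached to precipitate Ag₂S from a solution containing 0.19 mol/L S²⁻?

A salt starts to precipitate once the ion product Q reaches its Ksp.
Ag₂S(s) ⇌ 2 Ag⁺(aq) + S²⁻(aq)
Ksp = [Ag⁺]^2[S²⁻] = [Ag⁺]^2(0.19)
[Ag⁺]^2 = 9.4×10⁻⁵⁰ / (0.19) = 4.9×10⁻⁴⁹
[Ag⁺] = 7.0×10⁻²⁵ mol/L

7.0×10⁻²⁵ M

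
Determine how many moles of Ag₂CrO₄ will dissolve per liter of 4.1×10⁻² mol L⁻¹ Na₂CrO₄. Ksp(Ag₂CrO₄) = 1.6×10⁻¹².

3.1×10⁻⁶ M

Ag₂CrO₄(s) ⇌ 2 Ag⁺(aq) + CrO₄²⁻(aq)
Let s be the solubility of Ag₂CrO₄ here. The common ion gives [CrO₄²⁻] ≈ 4.1×10⁻² mol L⁻¹, and [Ag⁺] = 2s.
Ksp = [Ag⁺]^2[CrO₄²⁻] = (2s)^2(4.1×10⁻²)
(2s)^2 = 1.6×10⁻¹² / (4.1×10⁻²) = 3.9×10⁻¹¹
s = 3.1×10⁻⁶ mol L⁻¹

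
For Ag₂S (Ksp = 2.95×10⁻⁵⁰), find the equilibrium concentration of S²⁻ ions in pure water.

1.95×10⁻¹⁷ M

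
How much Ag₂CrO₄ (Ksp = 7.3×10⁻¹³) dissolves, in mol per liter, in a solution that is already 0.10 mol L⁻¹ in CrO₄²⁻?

1.4×10⁻⁶ M

Ag₂CrO₄(s) ⇌ 2 Ag⁺(aq) + CrO₄²⁻(aq)
The solution already contains CrO₄²⁻ at 0.10 mol L⁻¹. Let s be the molar solubility of Ag₂CrO₄.
[CrO₄²⁻] ≈ 0.10 mol L⁻¹ (common ion dominates); [Ag⁺] = 2s.
Ksp = [Ag⁺]^2[CrO₄²⁻] = (2s)^2(0.10)
(2s)^2 = 7.3×10⁻¹³ / (0.10) = 7.3×10⁻¹²
s = 1.4×10⁻⁶ mol L⁻¹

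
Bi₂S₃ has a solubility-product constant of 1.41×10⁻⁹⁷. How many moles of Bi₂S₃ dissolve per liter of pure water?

Bi₂S₃(s) ⇌ 2 Bi³⁺(aq) + 3 S²⁻(aq)
Call the molar solubility s, so that [Bi³⁺] = 2s and [S²⁻] = 3s.
Ksp = [Bi³⁺]^2[S²⁻]^3 = (2s)^2 · (3s)^3 = 108s^5
108s^5 = 1.41×10⁻⁹⁷  ⇒  s^5 = 1.31×10⁻⁹⁹
s = 1.67×10⁻²⁰ mol L⁻¹

1.67×10⁻²⁰ M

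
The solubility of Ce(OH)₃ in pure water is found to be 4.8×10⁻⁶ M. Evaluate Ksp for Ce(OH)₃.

Ce(OH)₃(s) ⇌ Ce³⁺(aq) + 3 OH⁻(aq)
If s mol/L of Ce(OH)₃ dissolves, [Ce³⁺] = s and [OH⁻] = 3s.
Ksp = [Ce³⁺][OH⁻]^3 = s · (3s)^3 = 27s^4
Ksp = 27 × (4.8×10⁻⁶)^4 = 1.4×10⁻²⁰

Ksp = 1.4×10⁻²⁰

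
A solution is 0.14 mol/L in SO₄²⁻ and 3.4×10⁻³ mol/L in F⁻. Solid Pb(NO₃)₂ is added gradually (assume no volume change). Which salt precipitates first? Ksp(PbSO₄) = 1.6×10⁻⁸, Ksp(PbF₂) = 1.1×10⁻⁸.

PbSO₄

A salt starts to precipitate once the ion product Q reaches its Ksp.
For PbSO₄: [Pb²⁺] = (Ksp/[SO₄²⁻]) = 1.1×10⁻⁷ mol/L
For PbF₂: [Pb²⁺] = (Ksp/[F⁻]^2) = 9.5×10⁻⁴ mol/L
Since PbSO₄ needs less Pb²⁺ to reach saturation, it precipitates first.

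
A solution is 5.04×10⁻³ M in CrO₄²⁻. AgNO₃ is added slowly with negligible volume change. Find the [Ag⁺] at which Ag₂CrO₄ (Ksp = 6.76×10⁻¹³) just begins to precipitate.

A salt starts to precipitate once the ion product Q reaches its Ksp.
Ag₂CrO₄(s) ⇌ 2 Ag⁺(aq) + CrO₄²⁻(aq)
Ksp = [Ag⁺]^2[CrO₄²⁻] = [Ag⁺]^2(5.04×10⁻³)
[Ag⁺]^2 = 6.76×10⁻¹³ / (5.04×10⁻³) = 1.34×10⁻¹⁰
[Ag⁺] = 1.16×10⁻⁵ M

1.16×10⁻⁵ M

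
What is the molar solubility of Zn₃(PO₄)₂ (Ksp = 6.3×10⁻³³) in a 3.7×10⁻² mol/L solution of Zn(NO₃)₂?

5.6×10⁻¹⁵ M

Zn₃(PO₄)₂(s) ⇌ 3 Zn²⁺(aq) + 2 PO₄³⁻(aq)
Zn²⁺ is already present at 3.7×10⁻² mol/L. If s mol/L of Zn₃(PO₄)₂ dissolves, [PO₄³⁻] = 2s while [Zn²⁺] ≈ 3.7×10⁻² mol/L.
Ksp = [Zn²⁺]^3[PO₄³⁻]^2 = (3.7×10⁻²)^3(2s)^2
(2s)^2 = 6.3×10⁻³³ / (3.7×10⁻²)^3 = 1.2×10⁻²⁸
s = 5.6×10⁻¹⁵ mol/L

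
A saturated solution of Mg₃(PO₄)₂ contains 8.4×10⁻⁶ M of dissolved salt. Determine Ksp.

Mg₃(PO₄)₂(s) ⇌ 3 Mg²⁺(aq) + 2 PO₄³⁻(aq)
If s mol/L of Mg₃(PO₄)₂ dissolves, [Mg²⁺] = 3s and [PO₄³⁻] = 2s.
Ksp = [Mg²⁺]^3[PO₄³⁻]^2 = (3s)^3 · (2s)^2 = 108s^5
Ksp = 108 × (8.4×10⁻⁶)^5 = 4.5×10⁻²⁴

Ksp = 4.5×10⁻²⁴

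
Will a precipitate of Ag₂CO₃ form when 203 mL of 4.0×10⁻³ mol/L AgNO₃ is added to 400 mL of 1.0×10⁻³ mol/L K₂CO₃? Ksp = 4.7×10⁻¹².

Yes

Total volume after mixing = 203 + 400 = 603 mL.
[Ag⁺] = (4.0×10⁻³)(203)/603 = 1.3×10⁻³ mol/L
[CO₃²⁻] = (1.0×10⁻³)(400)/603 = 6.6×10⁻⁴ mol/L
Q = [Ag⁺]^2[CO₃²⁻] = 1.2×10⁻⁹
Q = 1.2×10⁻⁹ > Ksp = 4.7×10⁻¹², so the solution is supersaturated and Ag₂CO₃ precipitates.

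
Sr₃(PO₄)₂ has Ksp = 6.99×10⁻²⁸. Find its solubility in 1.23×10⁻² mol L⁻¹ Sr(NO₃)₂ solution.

9.69×10⁻¹² M

Sr₃(PO₄)₂(s) ⇌ 3 Sr²⁺(aq) + 2 PO₄³⁻(aq)
Let s be the solubility of Sr₃(PO₄)₂ here. The common ion gives [Sr²⁺] ≈ 1.23×10⁻² mol L⁻¹, and [PO₄³⁻] = 2s.
Ksp = [Sr²⁺]^3[PO₄³⁻]^2 = (1.23×10⁻²)^3(2s)^2
(2s)^2 = 6.99×10⁻²⁸ / (1.23×10⁻²)^3 = 3.76×10⁻²²
s = 9.69×10⁻¹² mol L⁻¹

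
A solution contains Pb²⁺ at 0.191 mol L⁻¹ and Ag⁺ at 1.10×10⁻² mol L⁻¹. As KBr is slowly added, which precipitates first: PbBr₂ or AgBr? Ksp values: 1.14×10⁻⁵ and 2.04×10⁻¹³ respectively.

Precipitation of each salt begins when its ion product equals Ksp.
For PbBr₂: [Br⁻] = (Ksp/[Pb²⁺])^(1/2) = 7.73×10⁻³ mol L⁻¹
For AgBr: [Br⁻] = (Ksp/[Ag⁺]) = 1.85×10⁻¹¹ mol L⁻¹
The smaller threshold [Br⁻] is reached first, so AgBr precipitates first.

AgBr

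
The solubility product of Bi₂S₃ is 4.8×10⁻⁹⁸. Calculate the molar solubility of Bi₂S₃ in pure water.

Bi₂S₃(s) ⇌ 2 Bi³⁺(aq) + 3 S²⁻(aq)
For each mole of Bi₂S₃ that dissolves per liter, [Bi³⁺] = 2s and [S²⁻] = 3s; let s denote this solubility.
Ksp = [Bi³⁺]^2[S²⁻]^3 = (2s)^2 · (3s)^3 = 108s^5
108s^5 = 4.8×10⁻⁹⁸  ⇒  s^5 = 4.4×10⁻¹⁰⁰
s = (4.4×10⁻¹⁰⁰)^(1/5) = 1.3×10⁻²⁰ mol L⁻¹

1.3×10⁻²⁰ M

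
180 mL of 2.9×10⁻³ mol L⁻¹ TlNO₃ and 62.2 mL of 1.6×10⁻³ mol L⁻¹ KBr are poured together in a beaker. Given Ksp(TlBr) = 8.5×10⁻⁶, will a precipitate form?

Total volume after mixing = 180 + 62.2 = 242.2 mL.
[Tl⁺] = (2.9×10⁻³)(180)/242.2 = 2.2×10⁻³ mol L⁻¹
[Br⁻] = (1.6×10⁻³)(62.2)/242.2 = 4.1×10⁻⁴ mol L⁻¹
Q = [Tl⁺][Br⁻] = 8.9×10⁻⁷
Q < Ksp (8.9×10⁻⁷ vs 8.5×10⁻⁶); the solution remains unsaturated and no precipitate forms.

No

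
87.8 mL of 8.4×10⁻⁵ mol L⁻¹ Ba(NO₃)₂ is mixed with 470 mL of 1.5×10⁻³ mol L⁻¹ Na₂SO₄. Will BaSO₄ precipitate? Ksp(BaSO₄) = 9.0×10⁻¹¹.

Yes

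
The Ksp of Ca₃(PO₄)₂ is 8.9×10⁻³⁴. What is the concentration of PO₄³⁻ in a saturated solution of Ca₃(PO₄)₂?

1.9×10⁻⁷ M

Ca₃(PO₄)₂(s) ⇌ 3 Ca²⁺(aq) + 2 PO₄³⁻(aq)
With molar solubility s: [Ca²⁺] = 3s, [PO₄³⁻] = 2s.
Ksp = [Ca²⁺]^3[PO₄³⁻]^2 = (3s)^3 · (2s)^2 = 108s^5 = 8.9×10⁻³⁴
s = 9.6×10⁻⁸ mol L⁻¹
[PO₄³⁻] = 2s = 1.9×10⁻⁷ mol L⁻¹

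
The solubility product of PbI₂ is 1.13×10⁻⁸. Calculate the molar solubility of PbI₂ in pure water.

1.41×10⁻³ M

PbI₂(s) ⇌ Pb²⁺(aq) + 2 I⁻(aq)
Call the molar solubility s, so that [Pb²⁺] = s and [I⁻] = 2s.
Ksp = [Pb²⁺][I⁻]^2 = s · (2s)^2 = 4s^3
4s^3 = 1.13×10⁻⁸  ⇒  s^3 = 2.83×10⁻⁹
s = 1.41×10⁻³ mol/L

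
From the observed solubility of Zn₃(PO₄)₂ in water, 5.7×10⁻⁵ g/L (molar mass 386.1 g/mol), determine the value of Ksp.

Molar solubility s = (5.7×10⁻⁵ g/L) / (386.1 g/mol) = 1.476×10⁻⁷ mol/L
Zn₃(PO₄)₂(s) ⇌ 3 Zn²⁺(aq) + 2 PO₄³⁻(aq)
For each mole of Zn₃(PO₄)₂ that dissolves per liter, [Zn²⁺] = 3s and [PO₄³⁻] = 2s; let s denote this solubility.
Ksp = [Zn²⁺]^3[PO₄³⁻]^2 = (3s)^3 · (2s)^2 = 108s^5
Ksp = 108 × (1.476×10⁻⁷)^5 = 7.6×10⁻³³

Ksp = 7.6×10⁻³³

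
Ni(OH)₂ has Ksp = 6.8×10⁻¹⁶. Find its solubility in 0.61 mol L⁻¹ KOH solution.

1.8×10⁻¹⁵ M

Ni(OH)₂(s) ⇌ Ni²⁺(aq) + 2 OH⁻(aq)
With OH⁻ already at 0.61 mol L⁻¹ and s small, take [OH⁻] ≈ 0.61 mol L⁻¹ and [Ni²⁺] = s.
Ksp = [Ni²⁺][OH⁻]^2 = s(0.61)^2
s = 6.8×10⁻¹⁶ / (0.61)^2 = 1.8×10⁻¹⁵
s = 1.8×10⁻¹⁵ mol L⁻¹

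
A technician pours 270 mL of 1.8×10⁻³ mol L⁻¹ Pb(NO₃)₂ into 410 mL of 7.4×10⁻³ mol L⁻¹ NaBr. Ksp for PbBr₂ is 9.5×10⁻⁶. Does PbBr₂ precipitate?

No

The combined volume is 680 mL.
[Pb²⁺] = (1.8×10⁻³)(270)/680 = 7.1×10⁻⁴ mol L⁻¹
[Br⁻] = (7.4×10⁻³)(410)/680 = 4.5×10⁻³ mol L⁻¹
Q = [Pb²⁺][Br⁻]^2 = 1.4×10⁻⁸
Q = 1.4×10⁻⁸ < Ksp = 9.5×10⁻⁶, so the solution is unsaturated and no precipitate forms.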